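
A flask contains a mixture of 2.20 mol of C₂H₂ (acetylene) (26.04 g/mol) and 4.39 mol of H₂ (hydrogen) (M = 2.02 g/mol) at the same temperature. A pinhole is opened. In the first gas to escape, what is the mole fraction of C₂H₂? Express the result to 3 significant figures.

Each component's effusion rate ∝ (its partial pressure)·(1/√M) ∝ n_i/√M_i.
Mole fraction of C₂H₂ in the effusate = (n_C₂H₂/√M_C₂H₂) / (n_C₂H₂/√M_C₂H₂ + n_H₂/√M_H₂)
= (2.20/√26.04) / (2.20/√26.04 + 4.39/√2.02) = 0.4311/(0.4311 + 3.089) = 0.122.

0.122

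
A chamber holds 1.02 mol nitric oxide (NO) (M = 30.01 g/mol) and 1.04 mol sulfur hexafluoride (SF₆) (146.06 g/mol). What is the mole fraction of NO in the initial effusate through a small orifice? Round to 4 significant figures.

0.6839

Each component's effusion rate ∝ (its partial pressure)·(1/√M) ∝ n_i/√M_i.
Mole fraction of NO in the effusate = (n_NO/√M_NO) / (n_NO/√M_NO + n_SF₆/√M_SF₆)
= (1.02/√30.01) / (1.02/√30.01 + 1.04/√146.06) = 0.1862/(0.1862 + 0.08605) = 0.6839.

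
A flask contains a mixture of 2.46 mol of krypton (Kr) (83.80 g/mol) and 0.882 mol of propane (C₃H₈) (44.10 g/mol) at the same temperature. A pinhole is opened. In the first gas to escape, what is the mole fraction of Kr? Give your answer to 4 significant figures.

0.6692

The effusion rate of species i is ∝ p_i/√M_i ∝ n_i/√M_i.
Mole fraction of Kr in the effusate = (n_Kr/√M_Kr) / (n_Kr/√M_Kr + n_C₃H₈/√M_C₃H₈)
= (2.46/√83.80) / (2.46/√83.80 + 0.882/√44.10) = 0.2687/(0.2687 + 0.1328) = 0.6692.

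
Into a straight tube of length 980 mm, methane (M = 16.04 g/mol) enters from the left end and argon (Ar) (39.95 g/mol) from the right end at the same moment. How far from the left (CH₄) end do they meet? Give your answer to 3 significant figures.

600 mm

In equal time, each gas travels a distance ∝ its rate ∝ 1/√M, so d_CH₄/d_Ar = √(M_Ar/M_CH₄) = √(39.95/16.04) = 1.578.
With d_CH₄ + d_Ar = 980 mm, d_Ar = 980/(1 + 1.578) = 380.1 mm.
d_CH₄ = 980 − 380.1 = 600 mm.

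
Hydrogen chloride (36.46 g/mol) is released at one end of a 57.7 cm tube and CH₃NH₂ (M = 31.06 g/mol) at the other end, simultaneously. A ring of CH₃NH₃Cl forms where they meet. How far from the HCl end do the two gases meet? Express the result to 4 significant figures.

27.69 cm

Distances travelled in equal time are proportional to diffusion rates, so d_HCl/d_CH₃NH₂ = √(M_CH₃NH₂/M_HCl) = √(31.06/36.46) = 0.9230.
With d_HCl + d_CH₃NH₂ = 57.7 cm, d_CH₃NH₂ = 57.7/(1 + 0.9230) = 30.01 cm.
d_HCl = 57.7 − 30.01 = 27.69 cm.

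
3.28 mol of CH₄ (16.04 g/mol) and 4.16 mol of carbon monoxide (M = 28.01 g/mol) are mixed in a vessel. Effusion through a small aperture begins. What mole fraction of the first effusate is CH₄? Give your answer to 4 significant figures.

0.5103

Each component's effusion rate ∝ (its partial pressure)·(1/√M) ∝ n_i/√M_i.
So x_CH₄ in the escaping gas = (n_CH₄/√M_CH₄) / Σ(n_i/√M_i)
= (3.28/√16.04) / (3.28/√16.04 + 4.16/√28.01) = 0.8190/(0.8190 + 0.7860) = 0.5103.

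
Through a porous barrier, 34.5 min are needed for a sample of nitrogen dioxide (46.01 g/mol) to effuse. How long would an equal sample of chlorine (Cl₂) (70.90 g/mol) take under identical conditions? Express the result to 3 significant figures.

By Graham's law, t_Cl₂/t_NO₂ = √(M_Cl₂/M_NO₂) = √(70.90/46.01) = √1.541 = 1.241.
So the time for Cl₂ is 34.5 × 1.241 = 42.8 min.

42.8 min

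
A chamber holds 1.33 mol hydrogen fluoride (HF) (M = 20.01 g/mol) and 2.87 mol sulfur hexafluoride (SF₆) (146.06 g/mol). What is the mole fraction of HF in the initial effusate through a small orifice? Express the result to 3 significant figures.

0.556

The effusion rate of species i is ∝ p_i/√M_i ∝ n_i/√M_i.
So x_HF in the escaping gas = (n_HF/√M_HF) / Σ(n_i/√M_i)
= (1.33/√20.01) / (1.33/√20.01 + 2.87/√146.06) = 0.2973/(0.2973 + 0.2375) = 0.556.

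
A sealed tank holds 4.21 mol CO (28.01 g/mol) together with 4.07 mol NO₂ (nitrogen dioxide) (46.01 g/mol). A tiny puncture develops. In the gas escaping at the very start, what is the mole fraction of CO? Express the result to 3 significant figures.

0.570

The effusion rate of species i is ∝ p_i/√M_i ∝ n_i/√M_i.
x_CO(eff) = (n_CO/√M_CO) / (n_CO/√M_CO + n_NO₂/√M_NO₂)
= (4.21/√28.01) / (4.21/√28.01 + 4.07/√46.01) = 0.7955/(0.7955 + 0.6000) = 0.570.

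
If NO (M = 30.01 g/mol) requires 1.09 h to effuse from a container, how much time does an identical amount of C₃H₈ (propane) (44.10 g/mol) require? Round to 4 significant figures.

1.321 h

Graham's law gives t_C₃H₈/t_NO = √(M_C₃H₈/M_NO) = √(44.10/30.01) = √1.470 = 1.212.
So the time for C₃H₈ is 1.09 × 1.212 = 1.321 h.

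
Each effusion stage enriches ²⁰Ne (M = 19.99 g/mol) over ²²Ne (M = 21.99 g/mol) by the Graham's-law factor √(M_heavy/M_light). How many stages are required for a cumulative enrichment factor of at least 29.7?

With α = √(21.99/19.99) per stage, ln α = ½ ln(1.10005) = 0.04768.
Need α^N ≥ 29.7 ⇒ N ≥ ln(29.7) / ln α = 3.391 / 0.04768 = 71.13.
Rounding up, N = 72 stages.

72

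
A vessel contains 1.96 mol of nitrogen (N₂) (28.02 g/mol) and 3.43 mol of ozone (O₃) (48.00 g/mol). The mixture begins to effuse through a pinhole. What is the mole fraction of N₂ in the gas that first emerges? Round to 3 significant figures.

The effusion rate of species i is ∝ p_i/√M_i ∝ n_i/√M_i.
So x_N₂ in the escaping gas = (n_N₂/√M_N₂) / Σ(n_i/√M_i)
= (1.96/√28.02) / (1.96/√28.02 + 3.43/√48.00) = 0.3703/(0.3703 + 0.4951) = 0.428.

0.428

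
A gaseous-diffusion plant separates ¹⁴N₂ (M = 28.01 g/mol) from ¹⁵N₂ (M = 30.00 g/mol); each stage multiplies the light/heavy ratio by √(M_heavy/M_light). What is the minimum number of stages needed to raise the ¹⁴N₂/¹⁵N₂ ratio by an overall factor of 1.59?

14

Per stage α = (30.00/28.01)^(1/2) = 1.07105^0.5, giving ln α = 0.03432.
Need α^N ≥ 1.59 ⇒ N ≥ ln(1.59) / ln α = 0.4637 / 0.03432 = 13.51.
So at least 14 stages are needed.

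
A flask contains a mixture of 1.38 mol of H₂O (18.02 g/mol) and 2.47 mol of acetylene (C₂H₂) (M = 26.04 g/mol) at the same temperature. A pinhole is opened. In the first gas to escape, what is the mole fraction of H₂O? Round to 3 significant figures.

0.402

The effusion rate of species i is ∝ p_i/√M_i ∝ n_i/√M_i.
So x_H₂O in the escaping gas = (n_H₂O/√M_H₂O) / Σ(n_i/√M_i)
= (1.38/√18.02) / (1.38/√18.02 + 2.47/√26.04) = 0.3251/(0.3251 + 0.4840) = 0.402.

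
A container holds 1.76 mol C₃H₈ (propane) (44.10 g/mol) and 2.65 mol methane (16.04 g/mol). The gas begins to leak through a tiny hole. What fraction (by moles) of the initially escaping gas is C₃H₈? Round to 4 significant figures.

Rate_i ∝ x_i/√M_i (Graham's law weighted by mole fraction), so the effusate composition follows n_i/√M_i.
So x_C₃H₈ in the escaping gas = (n_C₃H₈/√M_C₃H₈) / Σ(n_i/√M_i)
= (1.76/√44.10) / (1.76/√44.10 + 2.65/√16.04) = 0.2650/(0.2650 + 0.6617) = 0.2860.

0.2860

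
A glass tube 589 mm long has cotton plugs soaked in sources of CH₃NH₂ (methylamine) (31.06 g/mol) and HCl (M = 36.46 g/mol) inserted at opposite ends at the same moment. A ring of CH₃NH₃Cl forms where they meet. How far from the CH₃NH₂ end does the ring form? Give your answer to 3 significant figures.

The fronts meet when d_CH₃NH₂ + d_HCl = L with d_CH₃NH₂/d_HCl = √(M_HCl/M_CH₃NH₂) (Graham's law). Here √(M_HCl/M_CH₃NH₂) = √(36.46/31.06) = 1.083.
With d_CH₃NH₂ + d_HCl = 589 mm, d_HCl = 589/(1 + 1.083) = 282.7 mm.
d_CH₃NH₂ = 589 − 282.7 = 306 mm.

306 mm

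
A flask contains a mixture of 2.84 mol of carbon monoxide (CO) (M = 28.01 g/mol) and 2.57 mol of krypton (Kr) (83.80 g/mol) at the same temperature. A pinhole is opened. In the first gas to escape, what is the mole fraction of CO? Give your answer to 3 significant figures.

Rate_i ∝ x_i/√M_i (Graham's law weighted by mole fraction), so the effusate composition follows n_i/√M_i.
Mole fraction of CO in the effusate = (n_CO/√M_CO) / (n_CO/√M_CO + n_Kr/√M_Kr)
= (2.84/√28.01) / (2.84/√28.01 + 2.57/√83.80) = 0.5366/(0.5366 + 0.2807) = 0.657.

0.657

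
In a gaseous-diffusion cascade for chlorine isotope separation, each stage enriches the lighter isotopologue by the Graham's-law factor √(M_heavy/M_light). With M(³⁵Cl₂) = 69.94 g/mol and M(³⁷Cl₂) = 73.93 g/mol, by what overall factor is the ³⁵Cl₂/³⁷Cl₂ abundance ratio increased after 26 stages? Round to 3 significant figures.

2.06

The single-stage factor is √(M_heavy/M_light), so 26 stages give [√(73.93/69.94)]^26 = (73.93/69.94)^(26/2).
= 1.05705^13 = 2.06.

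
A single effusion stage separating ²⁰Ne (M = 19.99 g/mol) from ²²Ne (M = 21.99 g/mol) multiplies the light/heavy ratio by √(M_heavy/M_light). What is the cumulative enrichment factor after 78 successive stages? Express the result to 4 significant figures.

41.22

After 78 stages the ratio has grown by (√(21.99/19.99))^78 = (21.99/19.99)^(78/2).
= 1.10005^39 = 41.22.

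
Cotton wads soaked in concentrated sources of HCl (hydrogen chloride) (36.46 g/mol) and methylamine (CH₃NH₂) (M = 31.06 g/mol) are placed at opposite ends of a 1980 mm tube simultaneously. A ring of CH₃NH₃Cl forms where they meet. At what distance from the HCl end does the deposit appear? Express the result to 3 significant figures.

The fronts meet when d_HCl + d_CH₃NH₂ = L with d_HCl/d_CH₃NH₂ = √(M_CH₃NH₂/M_HCl) (Graham's law). Here √(M_CH₃NH₂/M_HCl) = √(31.06/36.46) = 0.9230.
With d_HCl + d_CH₃NH₂ = 1980 mm, d_CH₃NH₂ = 1980/(1 + 0.9230) = 1030 mm.
d_HCl = 1980 − 1030 = 950 mm.

950 mm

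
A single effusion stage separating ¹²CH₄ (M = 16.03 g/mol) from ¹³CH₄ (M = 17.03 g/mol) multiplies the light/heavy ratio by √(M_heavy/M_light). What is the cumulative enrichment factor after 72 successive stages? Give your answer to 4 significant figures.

Overall factor = α^72 with α = √(17.03/16.03), i.e. (17.03/16.03)^(72/2).
= 1.06238^36 = 8.833.

8.833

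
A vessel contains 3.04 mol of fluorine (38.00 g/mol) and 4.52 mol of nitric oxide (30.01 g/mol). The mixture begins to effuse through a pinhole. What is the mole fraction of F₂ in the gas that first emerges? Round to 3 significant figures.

0.374

The effusion rate of species i is ∝ p_i/√M_i ∝ n_i/√M_i.
So x_F₂ in the escaping gas = (n_F₂/√M_F₂) / Σ(n_i/√M_i)
= (3.04/√38.00) / (3.04/√38.00 + 4.52/√30.01) = 0.4932/(0.4932 + 0.8251) = 0.374.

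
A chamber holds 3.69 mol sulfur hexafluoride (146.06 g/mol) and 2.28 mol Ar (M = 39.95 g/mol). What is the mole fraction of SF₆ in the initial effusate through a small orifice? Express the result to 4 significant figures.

0.4584

Each component's effusion rate ∝ (its partial pressure)·(1/√M) ∝ n_i/√M_i.
Mole fraction of SF₆ in the effusate = (n_SF₆/√M_SF₆) / (n_SF₆/√M_SF₆ + n_Ar/√M_Ar)
= (3.69/√146.06) / (3.69/√146.06 + 2.28/√39.95) = 0.3053/(0.3053 + 0.3607) = 0.4584.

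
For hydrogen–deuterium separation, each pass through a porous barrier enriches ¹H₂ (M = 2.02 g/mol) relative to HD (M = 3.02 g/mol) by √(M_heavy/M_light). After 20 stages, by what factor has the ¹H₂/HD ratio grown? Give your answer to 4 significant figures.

55.79

Overall factor = α^20 with α = √(3.02/2.02), i.e. (3.02/2.02)^(20/2).
= 1.49505^10 = 55.79.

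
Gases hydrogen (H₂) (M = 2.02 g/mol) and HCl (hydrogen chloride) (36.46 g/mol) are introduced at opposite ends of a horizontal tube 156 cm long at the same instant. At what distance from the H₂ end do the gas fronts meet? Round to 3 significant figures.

In equal time, each gas travels a distance ∝ its rate ∝ 1/√M, so d_H₂/d_HCl = √(M_HCl/M_H₂) = √(36.46/2.02) = 4.248.
With d_H₂ + d_HCl = 156 cm, d_HCl = 156/(1 + 4.248) = 29.72 cm.
d_H₂ = 156 − 29.72 = 126 cm.

126 cm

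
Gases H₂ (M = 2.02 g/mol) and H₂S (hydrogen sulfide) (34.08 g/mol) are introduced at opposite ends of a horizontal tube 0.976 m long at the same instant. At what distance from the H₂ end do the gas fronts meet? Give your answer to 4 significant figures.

The fronts meet when d_H₂ + d_H₂S = L with d_H₂/d_H₂S = √(M_H₂S/M_H₂) (Graham's law). Here √(M_H₂S/M_H₂) = √(34.08/2.02) = 4.107.
With d_H₂ + d_H₂S = 0.976 m, d_H₂S = 0.976/(1 + 4.107) = 0.1911 m.
d_H₂ = 0.976 − 0.1911 = 0.7849 m.

0.7849 m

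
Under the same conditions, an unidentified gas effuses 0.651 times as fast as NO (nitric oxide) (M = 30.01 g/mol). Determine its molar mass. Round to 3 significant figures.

70.8 g/mol

Graham's law gives rate_X/rate_NO = √(M_NO/M_X).
0.651 = √(30.01/M_X)
M_X = 30.01 / 0.651² = 30.01 / 0.4238 = 70.8 g/mol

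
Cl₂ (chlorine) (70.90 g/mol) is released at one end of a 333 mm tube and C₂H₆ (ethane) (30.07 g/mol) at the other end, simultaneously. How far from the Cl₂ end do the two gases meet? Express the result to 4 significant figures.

Graham's law gives d_Cl₂/d_C₂H₆ = rate_Cl₂/rate_C₂H₆ = √(M_C₂H₆/M_Cl₂) = √(30.07/70.90) = 0.6512.
With d_Cl₂ + d_C₂H₆ = 333 mm, d_C₂H₆ = 333/(1 + 0.6512) = 201.7 mm.
d_Cl₂ = 333 − 201.7 = 131.3 mm.

131.3 mm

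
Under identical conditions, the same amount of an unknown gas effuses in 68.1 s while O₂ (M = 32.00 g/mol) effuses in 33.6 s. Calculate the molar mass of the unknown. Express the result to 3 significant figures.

131 g/mol

Using Graham's law: t_X/t_O₂ = √(M_X/M_O₂).
68.1/33.6 = 2.027 = √(M_X/32.00)
M_X = 32.00 × 2.027² = 32.00 × 4.108 = 131 g/mol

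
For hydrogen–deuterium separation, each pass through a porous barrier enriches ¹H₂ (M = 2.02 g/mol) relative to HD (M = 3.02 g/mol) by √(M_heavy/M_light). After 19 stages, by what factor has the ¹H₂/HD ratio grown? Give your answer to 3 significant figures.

After 19 stages the ratio has grown by (√(3.02/2.02))^19 = (3.02/2.02)^(19/2).
= 1.49505^(19/2) = 45.6.

45.6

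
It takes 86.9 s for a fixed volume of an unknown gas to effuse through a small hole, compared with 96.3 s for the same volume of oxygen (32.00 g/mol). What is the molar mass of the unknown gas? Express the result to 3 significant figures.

Since effusion rate ∝ 1/√M, t_X/t_O₂ = √(M_X/M_O₂).
86.9/96.3 = 0.9024 = √(M_X/32.00)
M_X = 32.00 × 0.9024² = 32.00 × 0.8143 = 26.1 g/mol

26.1 g/mol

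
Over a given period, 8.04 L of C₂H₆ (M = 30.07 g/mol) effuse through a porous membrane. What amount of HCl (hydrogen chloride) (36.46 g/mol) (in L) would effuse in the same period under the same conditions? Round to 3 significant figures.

7.30 L

Graham's law gives rate_HCl/rate_C₂H₆ = √(M_C₂H₆/M_HCl) = √(30.07/36.46) = √0.8247 = 0.9082.
So the volume for HCl is 8.04 × 0.9082 = 7.30 L.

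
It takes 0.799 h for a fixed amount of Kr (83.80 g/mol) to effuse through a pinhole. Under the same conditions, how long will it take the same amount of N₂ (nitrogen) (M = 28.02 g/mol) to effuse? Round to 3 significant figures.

0.462 h

Graham's law gives t_N₂/t_Kr = √(M_N₂/M_Kr) = √(28.02/83.80) = √0.3344 = 0.5782.
So the time for N₂ is 0.799 × 0.5782 = 0.462 h.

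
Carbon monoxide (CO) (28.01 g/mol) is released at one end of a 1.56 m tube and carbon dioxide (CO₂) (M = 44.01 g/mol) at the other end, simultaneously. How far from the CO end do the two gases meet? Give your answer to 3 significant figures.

The fronts meet when d_CO + d_CO₂ = L with d_CO/d_CO₂ = √(M_CO₂/M_CO) (Graham's law). Here √(M_CO₂/M_CO) = √(44.01/28.01) = 1.253.
With d_CO + d_CO₂ = 1.56 m, d_CO₂ = 1.56/(1 + 1.253) = 0.6923 m.
d_CO = 1.56 − 0.6923 = 0.868 m.

0.868 m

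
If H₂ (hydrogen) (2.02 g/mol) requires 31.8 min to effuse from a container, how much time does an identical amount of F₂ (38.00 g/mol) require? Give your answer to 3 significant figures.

Since effusion rate ∝ 1/√M, t_F₂/t_H₂ = √(M_F₂/M_H₂) = √(38.00/2.02) = √18.81 = 4.337.
So the time for F₂ is 31.8 × 4.337 = 138 min.

138 min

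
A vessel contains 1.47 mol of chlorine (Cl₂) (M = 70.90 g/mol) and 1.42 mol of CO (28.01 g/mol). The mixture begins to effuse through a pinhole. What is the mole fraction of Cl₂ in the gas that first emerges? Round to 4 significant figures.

0.3942

The effusion rate of species i is ∝ p_i/√M_i ∝ n_i/√M_i.
So x_Cl₂ in the escaping gas = (n_Cl₂/√M_Cl₂) / Σ(n_i/√M_i)
= (1.47/√70.90) / (1.47/√70.90 + 1.42/√28.01) = 0.1746/(0.1746 + 0.2683) = 0.3942.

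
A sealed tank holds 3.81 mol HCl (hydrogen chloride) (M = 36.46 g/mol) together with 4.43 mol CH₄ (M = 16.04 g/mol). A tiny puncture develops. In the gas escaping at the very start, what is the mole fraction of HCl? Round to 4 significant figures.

0.3632

Each component's effusion rate ∝ (its partial pressure)·(1/√M) ∝ n_i/√M_i.
x_HCl(eff) = (n_HCl/√M_HCl) / (n_HCl/√M_HCl + n_CH₄/√M_CH₄)
= (3.81/√36.46) / (3.81/√36.46 + 4.43/√16.04) = 0.6310/(0.6310 + 1.106) = 0.3632.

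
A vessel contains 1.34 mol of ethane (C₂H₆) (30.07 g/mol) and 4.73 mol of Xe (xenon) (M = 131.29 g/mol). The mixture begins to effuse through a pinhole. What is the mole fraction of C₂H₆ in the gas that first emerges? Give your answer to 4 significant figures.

0.3718

Each component's effusion rate ∝ (its partial pressure)·(1/√M) ∝ n_i/√M_i.
Mole fraction of C₂H₆ in the effusate = (n_C₂H₆/√M_C₂H₆) / (n_C₂H₆/√M_C₂H₆ + n_Xe/√M_Xe)
= (1.34/√30.07) / (1.34/√30.07 + 4.73/√131.29) = 0.2444/(0.2444 + 0.4128) = 0.3718.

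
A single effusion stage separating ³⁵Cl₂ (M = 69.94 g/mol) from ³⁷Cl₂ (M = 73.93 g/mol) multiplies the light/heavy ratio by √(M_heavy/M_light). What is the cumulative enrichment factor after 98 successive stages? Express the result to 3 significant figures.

15.2

The single-stage factor is √(M_heavy/M_light), so 98 stages give [√(73.93/69.94)]^98 = (73.93/69.94)^(98/2).
= 1.05705^49 = 15.2.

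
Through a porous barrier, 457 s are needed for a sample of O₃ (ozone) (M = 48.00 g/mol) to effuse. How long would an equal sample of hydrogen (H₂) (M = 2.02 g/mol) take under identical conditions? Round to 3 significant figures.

Since effusion rate ∝ 1/√M, t_H₂/t_O₃ = √(M_H₂/M_O₃) = √(2.02/48.00) = √0.04208 = 0.2051.
So the time for H₂ is 457 × 0.2051 = 93.7 s.

93.7 s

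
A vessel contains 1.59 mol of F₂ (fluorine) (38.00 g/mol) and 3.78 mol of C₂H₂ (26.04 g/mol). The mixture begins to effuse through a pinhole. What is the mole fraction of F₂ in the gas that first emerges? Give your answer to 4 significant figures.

Effusion rate of each component ∝ n_i/√M_i (partial pressure × 1/√M).
So x_F₂ in the escaping gas = (n_F₂/√M_F₂) / Σ(n_i/√M_i)
= (1.59/√38.00) / (1.59/√38.00 + 3.78/√26.04) = 0.2579/(0.2579 + 0.7407) = 0.2583.

0.2583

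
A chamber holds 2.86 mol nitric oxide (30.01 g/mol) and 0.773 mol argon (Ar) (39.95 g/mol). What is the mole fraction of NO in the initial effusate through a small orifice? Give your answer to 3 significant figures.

0.810

The effusion rate of species i is ∝ p_i/√M_i ∝ n_i/√M_i.
Mole fraction of NO in the effusate = (n_NO/√M_NO) / (n_NO/√M_NO + n_Ar/√M_Ar)
= (2.86/√30.01) / (2.86/√30.01 + 0.773/√39.95) = 0.5221/(0.5221 + 0.1223) = 0.810.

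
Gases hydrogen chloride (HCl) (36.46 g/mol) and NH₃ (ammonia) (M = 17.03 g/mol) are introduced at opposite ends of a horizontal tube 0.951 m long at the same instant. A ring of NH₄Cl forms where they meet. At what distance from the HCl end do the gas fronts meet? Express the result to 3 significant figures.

0.386 m

In equal time, each gas travels a distance ∝ its rate ∝ 1/√M, so d_HCl/d_NH₃ = √(M_NH₃/M_HCl) = √(17.03/36.46) = 0.6834.
With d_HCl + d_NH₃ = 0.951 m, d_NH₃ = 0.951/(1 + 0.6834) = 0.5649 m.
d_HCl = 0.951 − 0.5649 = 0.386 m.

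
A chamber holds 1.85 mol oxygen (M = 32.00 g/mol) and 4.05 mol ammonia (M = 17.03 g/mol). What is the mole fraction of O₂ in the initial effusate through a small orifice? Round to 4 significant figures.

0.2499

Each component's effusion rate ∝ (its partial pressure)·(1/√M) ∝ n_i/√M_i.
Mole fraction of O₂ in the effusate = (n_O₂/√M_O₂) / (n_O₂/√M_O₂ + n_NH₃/√M_NH₃)
= (1.85/√32.00) / (1.85/√32.00 + 4.05/√17.03) = 0.3270/(0.3270 + 0.9814) = 0.2499.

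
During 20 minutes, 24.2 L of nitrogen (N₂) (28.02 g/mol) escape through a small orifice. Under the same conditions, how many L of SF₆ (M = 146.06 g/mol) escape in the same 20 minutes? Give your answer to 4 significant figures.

10.60 L

Graham's law gives rate_SF₆/rate_N₂ = √(M_N₂/M_SF₆) = √(28.02/146.06) = √0.1918 = 0.4380.
So the volume for SF₆ is 24.2 × 0.4380 = 10.60 L.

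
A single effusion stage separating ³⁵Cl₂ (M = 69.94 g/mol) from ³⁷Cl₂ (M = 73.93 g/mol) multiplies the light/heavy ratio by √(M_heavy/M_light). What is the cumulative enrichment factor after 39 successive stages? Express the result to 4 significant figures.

2.950

After 39 stages the ratio has grown by (√(73.93/69.94))^39 = (73.93/69.94)^(39/2).
= 1.05705^(39/2) = 2.950.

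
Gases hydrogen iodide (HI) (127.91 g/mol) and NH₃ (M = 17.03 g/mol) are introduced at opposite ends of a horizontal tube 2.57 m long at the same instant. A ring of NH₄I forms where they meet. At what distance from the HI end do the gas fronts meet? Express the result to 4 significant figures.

The fronts meet when d_HI + d_NH₃ = L with d_HI/d_NH₃ = √(M_NH₃/M_HI) (Graham's law). Here √(M_NH₃/M_HI) = √(17.03/127.91) = 0.3649.
With d_HI + d_NH₃ = 2.57 m, d_NH₃ = 2.57/(1 + 0.3649) = 1.883 m.
d_HI = 2.57 − 1.883 = 0.6871 m.

0.6871 m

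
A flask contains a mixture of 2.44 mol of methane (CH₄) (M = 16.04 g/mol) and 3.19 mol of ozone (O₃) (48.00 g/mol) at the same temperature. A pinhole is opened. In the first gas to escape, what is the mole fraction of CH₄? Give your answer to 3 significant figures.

0.570

Effusion rate of each component ∝ n_i/√M_i (partial pressure × 1/√M).
Mole fraction of CH₄ in the effusate = (n_CH₄/√M_CH₄) / (n_CH₄/√M_CH₄ + n_O₃/√M_O₃)
= (2.44/√16.04) / (2.44/√16.04 + 3.19/√48.00) = 0.6092/(0.6092 + 0.4604) = 0.570.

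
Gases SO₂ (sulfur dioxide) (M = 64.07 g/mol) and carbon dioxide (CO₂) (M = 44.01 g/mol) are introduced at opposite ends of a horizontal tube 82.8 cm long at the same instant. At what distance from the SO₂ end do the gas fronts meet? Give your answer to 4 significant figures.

Graham's law gives d_SO₂/d_CO₂ = rate_SO₂/rate_CO₂ = √(M_CO₂/M_SO₂) = √(44.01/64.07) = 0.8288.
With d_SO₂ + d_CO₂ = 82.8 cm, d_CO₂ = 82.8/(1 + 0.8288) = 45.28 cm.
d_SO₂ = 82.8 − 45.28 = 37.52 cm.

37.52 cm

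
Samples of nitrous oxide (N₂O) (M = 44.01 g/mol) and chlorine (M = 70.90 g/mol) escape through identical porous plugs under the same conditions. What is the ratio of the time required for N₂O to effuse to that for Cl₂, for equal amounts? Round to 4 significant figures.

By Graham's law, t_N₂O/t_Cl₂ = √(M_N₂O/M_Cl₂) = √(44.01/70.90) = √0.6207 = 0.7879.

0.7879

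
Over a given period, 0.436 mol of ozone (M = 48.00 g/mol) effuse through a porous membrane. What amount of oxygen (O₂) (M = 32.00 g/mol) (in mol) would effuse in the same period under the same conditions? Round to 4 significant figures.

0.5340 mol

From Graham's law, rate_O₂/rate_O₃ = √(M_O₃/M_O₂) = √(48.00/32.00) = √1.500 = 1.225.
So the amount for O₂ is 0.436 × 1.225 = 0.5340 mol.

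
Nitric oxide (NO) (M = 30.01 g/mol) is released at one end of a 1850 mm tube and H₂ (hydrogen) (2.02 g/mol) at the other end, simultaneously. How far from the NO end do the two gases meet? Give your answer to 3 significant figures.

Graham's law gives d_NO/d_H₂ = rate_NO/rate_H₂ = √(M_H₂/M_NO) = √(2.02/30.01) = 0.2594.
With d_NO + d_H₂ = 1850 mm, d_H₂ = 1850/(1 + 0.2594) = 1469 mm.
d_NO = 1850 − 1469 = 381 mm.

381 mm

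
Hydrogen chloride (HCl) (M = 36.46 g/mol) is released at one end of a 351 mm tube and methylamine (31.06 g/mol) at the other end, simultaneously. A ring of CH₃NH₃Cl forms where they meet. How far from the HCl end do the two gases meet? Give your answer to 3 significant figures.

168 mm

Distances travelled in equal time are proportional to diffusion rates, so d_HCl/d_CH₃NH₂ = √(M_CH₃NH₂/M_HCl) = √(31.06/36.46) = 0.9230.
With d_HCl + d_CH₃NH₂ = 351 mm, d_CH₃NH₂ = 351/(1 + 0.9230) = 182.5 mm.
d_HCl = 351 − 182.5 = 168 mm.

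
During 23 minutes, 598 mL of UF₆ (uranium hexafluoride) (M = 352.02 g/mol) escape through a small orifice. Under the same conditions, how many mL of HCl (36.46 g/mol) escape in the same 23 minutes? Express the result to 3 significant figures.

1860 mL

Graham's law gives rate_HCl/rate_UF₆ = √(M_UF₆/M_HCl) = √(352.02/36.46) = √9.655 = 3.107.
So the volume for HCl is 598 × 3.107 = 1860 mL.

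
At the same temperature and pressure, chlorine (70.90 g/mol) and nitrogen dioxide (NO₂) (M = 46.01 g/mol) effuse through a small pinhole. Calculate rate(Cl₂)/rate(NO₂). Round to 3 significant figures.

0.806

From Graham's law, rate_Cl₂/rate_NO₂ = √(M_NO₂/M_Cl₂) = √(46.01/70.90) = √0.6489 = 0.806.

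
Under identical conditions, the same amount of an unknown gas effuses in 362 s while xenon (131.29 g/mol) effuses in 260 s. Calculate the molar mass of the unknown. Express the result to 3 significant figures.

255 g/mol

Graham's law gives t_X/t_Xe = √(M_X/M_Xe).
362/260 = 1.392 = √(M_X/131.29)
M_X = 131.29 × 1.392² = 131.29 × 1.939 = 255 g/mol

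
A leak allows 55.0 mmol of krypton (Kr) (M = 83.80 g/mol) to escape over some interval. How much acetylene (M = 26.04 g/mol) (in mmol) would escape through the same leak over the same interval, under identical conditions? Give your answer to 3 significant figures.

98.7 mmol

From Graham's law, rate_C₂H₂/rate_Kr = √(M_Kr/M_C₂H₂) = √(83.80/26.04) = √3.218 = 1.794.
So the amount for C₂H₂ is 55.0 × 1.794 = 98.7 mmol.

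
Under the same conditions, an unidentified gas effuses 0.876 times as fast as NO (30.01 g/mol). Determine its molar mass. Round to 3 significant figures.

Using Graham's law: rate_X/rate_NO = √(M_NO/M_X).
0.876 = √(30.01/M_X)
M_X = 30.01 / 0.876² = 30.01 / 0.7674 = 39.1 g/mol

39.1 g/mol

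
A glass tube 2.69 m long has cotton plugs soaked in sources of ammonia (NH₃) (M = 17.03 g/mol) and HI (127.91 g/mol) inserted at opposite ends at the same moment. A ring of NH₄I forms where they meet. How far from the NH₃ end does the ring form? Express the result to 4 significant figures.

1.971 m

Distances travelled in equal time are proportional to diffusion rates, so d_NH₃/d_HI = √(M_HI/M_NH₃) = √(127.91/17.03) = 2.741.
With d_NH₃ + d_HI = 2.69 m, d_HI = 2.69/(1 + 2.741) = 0.7191 m.
d_NH₃ = 2.69 − 0.7191 = 1.971 m.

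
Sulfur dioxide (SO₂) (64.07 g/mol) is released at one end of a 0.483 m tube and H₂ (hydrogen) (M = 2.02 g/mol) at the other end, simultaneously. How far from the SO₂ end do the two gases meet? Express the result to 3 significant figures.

Distances travelled in equal time are proportional to diffusion rates, so d_SO₂/d_H₂ = √(M_H₂/M_SO₂) = √(2.02/64.07) = 0.1776.
With d_SO₂ + d_H₂ = 0.483 m, d_H₂ = 0.483/(1 + 0.1776) = 0.4102 m.
d_SO₂ = 0.483 − 0.4102 = 0.0728 m.

0.0728 m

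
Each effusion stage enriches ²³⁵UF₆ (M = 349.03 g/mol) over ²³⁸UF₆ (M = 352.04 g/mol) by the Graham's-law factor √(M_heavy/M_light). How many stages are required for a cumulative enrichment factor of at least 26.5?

Per stage α = (352.04/349.03)^(1/2) = 1.00862^0.5, giving ln α = 0.004293.
Need α^N ≥ 26.5 ⇒ N ≥ ln(26.5) / ln α = 3.277 / 0.004293 = 763.29.
Minimum whole number of stages: N = 764.

764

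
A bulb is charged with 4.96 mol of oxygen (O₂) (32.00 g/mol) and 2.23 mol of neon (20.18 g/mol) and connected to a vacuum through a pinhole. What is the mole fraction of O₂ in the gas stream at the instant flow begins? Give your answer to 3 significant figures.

Each component's effusion rate ∝ (its partial pressure)·(1/√M) ∝ n_i/√M_i.
So x_O₂ in the escaping gas = (n_O₂/√M_O₂) / Σ(n_i/√M_i)
= (4.96/√32.00) / (4.96/√32.00 + 2.23/√20.18) = 0.8768/(0.8768 + 0.4964) = 0.639.

0.639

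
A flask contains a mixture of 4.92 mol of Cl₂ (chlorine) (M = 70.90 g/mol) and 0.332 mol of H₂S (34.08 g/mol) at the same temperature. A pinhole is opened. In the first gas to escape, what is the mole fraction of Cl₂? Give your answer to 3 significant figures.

Rate_i ∝ x_i/√M_i (Graham's law weighted by mole fraction), so the effusate composition follows n_i/√M_i.
Mole fraction of Cl₂ in the effusate = (n_Cl₂/√M_Cl₂) / (n_Cl₂/√M_Cl₂ + n_H₂S/√M_H₂S)
= (4.92/√70.90) / (4.92/√70.90 + 0.332/√34.08) = 0.5843/(0.5843 + 0.05687) = 0.911.

0.911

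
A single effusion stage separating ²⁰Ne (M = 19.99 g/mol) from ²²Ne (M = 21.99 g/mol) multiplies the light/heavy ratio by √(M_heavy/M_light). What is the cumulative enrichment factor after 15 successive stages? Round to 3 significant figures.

Overall factor = α^15 with α = √(21.99/19.99), i.e. (21.99/19.99)^(15/2).
= 1.10005^(15/2) = 2.04.

2.04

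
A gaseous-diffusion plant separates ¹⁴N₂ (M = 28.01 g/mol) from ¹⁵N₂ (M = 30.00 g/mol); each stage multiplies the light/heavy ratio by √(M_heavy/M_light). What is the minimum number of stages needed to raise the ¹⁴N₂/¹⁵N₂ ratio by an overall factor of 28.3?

98

Per stage α = (30.00/28.01)^(1/2) = 1.07105^0.5, giving ln α = 0.03432.
Need α^N ≥ 28.3 ⇒ N ≥ ln(28.3) / ln α = 3.343 / 0.03432 = 97.41.
Rounding up, N = 98 stages.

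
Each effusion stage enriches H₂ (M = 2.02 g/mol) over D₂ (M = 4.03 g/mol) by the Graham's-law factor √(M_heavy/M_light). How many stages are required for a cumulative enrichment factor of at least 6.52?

6

Single-stage factor α = √(4.03/2.02), so ln α = ½ ln(1.99505) = 0.3453.
Need α^N ≥ 6.52 ⇒ N ≥ ln(6.52) / ln α = 1.875 / 0.3453 = 5.43.
Rounding up, N = 6 stages.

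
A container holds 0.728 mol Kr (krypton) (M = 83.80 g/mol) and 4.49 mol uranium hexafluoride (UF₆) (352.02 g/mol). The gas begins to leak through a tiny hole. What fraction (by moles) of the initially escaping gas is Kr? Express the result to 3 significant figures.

0.249

Effusion rate of each component ∝ n_i/√M_i (partial pressure × 1/√M).
x_Kr(eff) = (n_Kr/√M_Kr) / (n_Kr/√M_Kr + n_UF₆/√M_UF₆)
= (0.728/√83.80) / (0.728/√83.80 + 4.49/√352.02) = 0.07953/(0.07953 + 0.2393) = 0.249.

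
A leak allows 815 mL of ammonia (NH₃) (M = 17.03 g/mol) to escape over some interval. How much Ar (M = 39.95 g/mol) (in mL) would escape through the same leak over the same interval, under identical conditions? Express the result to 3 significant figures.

Since effusion rate ∝ 1/√M, rate_Ar/rate_NH₃ = √(M_NH₃/M_Ar) = √(17.03/39.95) = √0.4263 = 0.6529.
So the volume for Ar is 815 × 0.6529 = 532 mL.

532 mL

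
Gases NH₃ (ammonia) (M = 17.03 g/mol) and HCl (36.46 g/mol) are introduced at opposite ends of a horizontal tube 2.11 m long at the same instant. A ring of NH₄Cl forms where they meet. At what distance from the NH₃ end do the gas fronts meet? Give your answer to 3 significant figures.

1.25 m

In equal time, each gas travels a distance ∝ its rate ∝ 1/√M, so d_NH₃/d_HCl = √(M_HCl/M_NH₃) = √(36.46/17.03) = 1.463.
With d_NH₃ + d_HCl = 2.11 m, d_HCl = 2.11/(1 + 1.463) = 0.8566 m.
d_NH₃ = 2.11 − 0.8566 = 1.25 m.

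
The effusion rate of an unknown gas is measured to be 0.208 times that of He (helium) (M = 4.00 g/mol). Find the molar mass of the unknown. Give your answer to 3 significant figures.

92.5 g/mol

Since effusion rate ∝ 1/√M, rate_X/rate_He = √(M_He/M_X).
0.208 = √(4.00/M_X)
M_X = 4.00 / 0.208² = 4.00 / 0.04326 = 92.5 g/mol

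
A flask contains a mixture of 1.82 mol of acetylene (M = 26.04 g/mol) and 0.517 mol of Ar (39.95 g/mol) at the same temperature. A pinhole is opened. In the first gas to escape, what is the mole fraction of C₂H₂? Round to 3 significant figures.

Each component's effusion rate ∝ (its partial pressure)·(1/√M) ∝ n_i/√M_i.
So x_C₂H₂ in the escaping gas = (n_C₂H₂/√M_C₂H₂) / Σ(n_i/√M_i)
= (1.82/√26.04) / (1.82/√26.04 + 0.517/√39.95) = 0.3567/(0.3567 + 0.08180) = 0.813.

0.813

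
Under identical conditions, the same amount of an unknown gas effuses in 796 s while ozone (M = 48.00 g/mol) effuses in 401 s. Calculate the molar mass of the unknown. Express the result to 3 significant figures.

By Graham's law, t_X/t_O₃ = √(M_X/M_O₃).
796/401 = 1.985 = √(M_X/48.00)
M_X = 48.00 × 1.985² = 48.00 × 3.940 = 189 g/mol

189 g/mol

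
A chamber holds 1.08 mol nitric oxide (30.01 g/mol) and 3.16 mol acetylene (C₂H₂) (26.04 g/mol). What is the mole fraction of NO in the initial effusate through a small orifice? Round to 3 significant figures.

Effusion rate of each component ∝ n_i/√M_i (partial pressure × 1/√M).
So x_NO in the escaping gas = (n_NO/√M_NO) / Σ(n_i/√M_i)
= (1.08/√30.01) / (1.08/√30.01 + 3.16/√26.04) = 0.1971/(0.1971 + 0.6193) = 0.241.

0.241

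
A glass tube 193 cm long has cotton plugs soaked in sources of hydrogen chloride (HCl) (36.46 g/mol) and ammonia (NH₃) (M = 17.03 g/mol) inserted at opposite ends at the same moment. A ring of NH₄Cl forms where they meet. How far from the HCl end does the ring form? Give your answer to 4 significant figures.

In equal time, each gas travels a distance ∝ its rate ∝ 1/√M, so d_HCl/d_NH₃ = √(M_NH₃/M_HCl) = √(17.03/36.46) = 0.6834.
With d_HCl + d_NH₃ = 193 cm, d_NH₃ = 193/(1 + 0.6834) = 114.6 cm.
d_HCl = 193 − 114.6 = 78.35 cm.

78.35 cm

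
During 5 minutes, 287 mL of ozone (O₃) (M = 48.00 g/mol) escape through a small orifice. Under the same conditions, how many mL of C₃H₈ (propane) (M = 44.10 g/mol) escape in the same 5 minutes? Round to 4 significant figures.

299.4 mL

From Graham's law, rate_C₃H₈/rate_O₃ = √(M_O₃/M_C₃H₈) = √(48.00/44.10) = √1.088 = 1.043.
So the volume for C₃H₈ is 287 × 1.043 = 299.4 mL.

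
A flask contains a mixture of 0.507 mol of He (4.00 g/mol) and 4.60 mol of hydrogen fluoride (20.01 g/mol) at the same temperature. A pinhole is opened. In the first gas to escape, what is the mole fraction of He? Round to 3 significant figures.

0.198

Effusion rate of each component ∝ n_i/√M_i (partial pressure × 1/√M).
So x_He in the escaping gas = (n_He/√M_He) / Σ(n_i/√M_i)
= (0.507/√4.00) / (0.507/√4.00 + 4.60/√20.01) = 0.2535/(0.2535 + 1.028) = 0.198.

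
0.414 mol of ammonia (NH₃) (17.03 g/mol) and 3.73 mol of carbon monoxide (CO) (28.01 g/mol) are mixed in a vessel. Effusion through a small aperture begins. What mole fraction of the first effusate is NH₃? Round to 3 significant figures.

0.125

Effusion rate of each component ∝ n_i/√M_i (partial pressure × 1/√M).
x_NH₃(eff) = (n_NH₃/√M_NH₃) / (n_NH₃/√M_NH₃ + n_CO/√M_CO)
= (0.414/√17.03) / (0.414/√17.03 + 3.73/√28.01) = 0.1003/(0.1003 + 0.7048) = 0.125.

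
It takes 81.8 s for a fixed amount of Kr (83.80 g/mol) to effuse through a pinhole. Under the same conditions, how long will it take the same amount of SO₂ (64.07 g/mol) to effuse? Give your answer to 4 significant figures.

Graham's law gives t_SO₂/t_Kr = √(M_SO₂/M_Kr) = √(64.07/83.80) = √0.7646 = 0.8744.
So the time for SO₂ is 81.8 × 0.8744 = 71.53 s.

71.53 s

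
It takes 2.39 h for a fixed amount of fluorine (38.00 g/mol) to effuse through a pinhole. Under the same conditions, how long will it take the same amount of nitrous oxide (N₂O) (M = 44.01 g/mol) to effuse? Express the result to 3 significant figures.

From Graham's law, t_N₂O/t_F₂ = √(M_N₂O/M_F₂) = √(44.01/38.00) = √1.158 = 1.076.
So the time for N₂O is 2.39 × 1.076 = 2.57 h.

2.57 h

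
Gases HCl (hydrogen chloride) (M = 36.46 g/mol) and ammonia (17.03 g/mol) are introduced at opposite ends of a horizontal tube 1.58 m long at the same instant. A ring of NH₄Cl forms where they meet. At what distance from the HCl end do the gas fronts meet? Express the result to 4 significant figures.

0.6414 m

The fronts meet when d_HCl + d_NH₃ = L with d_HCl/d_NH₃ = √(M_NH₃/M_HCl) (Graham's law). Here √(M_NH₃/M_HCl) = √(17.03/36.46) = 0.6834.
With d_HCl + d_NH₃ = 1.58 m, d_NH₃ = 1.58/(1 + 0.6834) = 0.9386 m.
d_HCl = 1.58 − 0.9386 = 0.6414 m.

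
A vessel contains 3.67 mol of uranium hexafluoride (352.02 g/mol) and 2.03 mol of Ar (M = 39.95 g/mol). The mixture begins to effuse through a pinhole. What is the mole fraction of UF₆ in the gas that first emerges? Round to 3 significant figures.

The effusion rate of species i is ∝ p_i/√M_i ∝ n_i/√M_i.
x_UF₆(eff) = (n_UF₆/√M_UF₆) / (n_UF₆/√M_UF₆ + n_Ar/√M_Ar)
= (3.67/√352.02) / (3.67/√352.02 + 2.03/√39.95) = 0.1956/(0.1956 + 0.3212) = 0.379.

0.379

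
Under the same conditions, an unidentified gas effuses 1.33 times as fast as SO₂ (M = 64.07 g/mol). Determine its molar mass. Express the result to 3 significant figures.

36.2 g/mol

From Graham's law, rate_X/rate_SO₂ = √(M_SO₂/M_X).
1.33 = √(64.07/M_X)
M_X = 64.07 / 1.33² = 64.07 / 1.769 = 36.2 g/mol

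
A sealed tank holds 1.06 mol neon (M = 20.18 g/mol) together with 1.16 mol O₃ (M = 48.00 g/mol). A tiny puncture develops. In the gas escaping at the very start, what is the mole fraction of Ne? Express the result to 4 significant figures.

Effusion rate of each component ∝ n_i/√M_i (partial pressure × 1/√M).
So x_Ne in the escaping gas = (n_Ne/√M_Ne) / Σ(n_i/√M_i)
= (1.06/√20.18) / (1.06/√20.18 + 1.16/√48.00) = 0.2360/(0.2360 + 0.1674) = 0.5849.

0.5849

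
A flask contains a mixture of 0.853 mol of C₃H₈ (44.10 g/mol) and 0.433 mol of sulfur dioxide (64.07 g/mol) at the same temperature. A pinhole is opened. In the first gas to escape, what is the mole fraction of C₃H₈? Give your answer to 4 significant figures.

0.7037

The effusion rate of species i is ∝ p_i/√M_i ∝ n_i/√M_i.
x_C₃H₈(eff) = (n_C₃H₈/√M_C₃H₈) / (n_C₃H₈/√M_C₃H₈ + n_SO₂/√M_SO₂)
= (0.853/√44.10) / (0.853/√44.10 + 0.433/√64.07) = 0.1284/(0.1284 + 0.05410) = 0.7037.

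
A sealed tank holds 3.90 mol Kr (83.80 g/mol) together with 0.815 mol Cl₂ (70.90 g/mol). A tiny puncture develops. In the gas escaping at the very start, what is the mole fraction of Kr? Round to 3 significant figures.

0.815

Effusion rate of each component ∝ n_i/√M_i (partial pressure × 1/√M).
x_Kr(eff) = (n_Kr/√M_Kr) / (n_Kr/√M_Kr + n_Cl₂/√M_Cl₂)
= (3.90/√83.80) / (3.90/√83.80 + 0.815/√70.90) = 0.4260/(0.4260 + 0.09679) = 0.815.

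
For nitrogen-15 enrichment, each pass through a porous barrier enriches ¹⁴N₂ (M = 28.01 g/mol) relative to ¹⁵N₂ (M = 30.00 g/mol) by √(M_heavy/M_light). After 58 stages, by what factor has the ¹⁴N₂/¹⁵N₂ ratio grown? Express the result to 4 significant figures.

After 58 stages the ratio has grown by (√(30.00/28.01))^58 = (30.00/28.01)^(58/2).
= 1.07105^29 = 7.319.

7.319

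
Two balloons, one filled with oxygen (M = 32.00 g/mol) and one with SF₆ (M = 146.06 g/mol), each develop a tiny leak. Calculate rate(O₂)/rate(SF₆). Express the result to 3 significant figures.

Using Graham's law: rate_O₂/rate_SF₆ = √(M_SF₆/M_O₂) = √(146.06/32.00) = √4.564 = 2.14.

2.14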